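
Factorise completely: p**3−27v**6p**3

−p**3(3v**2−1)(9v**4+3v**2+1)

Pull out the common factor p**3, leaving −27v**6+1.
Recognize a difference of cubes with the parts 1 and 3v**2.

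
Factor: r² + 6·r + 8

Two integers with product 8 and sum 6 are 2 and 4.

(r + 2)·(r + 4)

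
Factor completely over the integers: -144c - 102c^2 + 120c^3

Pull out the common factor 6c, then factor the remaining trinomial.

6c(4c + 3)(5c - 8)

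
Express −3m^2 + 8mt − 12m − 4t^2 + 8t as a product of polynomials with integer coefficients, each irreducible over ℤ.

−(3m − 2t)(m − 2t + 4)

Group: −3m(m − 2t + 4) + 2t(m − 2t + 4); both groups contain (m − 2t + 4).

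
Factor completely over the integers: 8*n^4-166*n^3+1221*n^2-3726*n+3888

Among the possible rational roots, n = 9/4 is a root, giving the factor (4*n-9) and quotient 2*n^3-37*n^2+222*n-432.
Next, n = 8 is a root, so (n-8) divides it; the quotient is 2*n^2-21*n+54.
The remaining quadratic factors as (2*n-9)(n-6).

(2*n-9)*(4*n-9)*(n-6)*(n-8)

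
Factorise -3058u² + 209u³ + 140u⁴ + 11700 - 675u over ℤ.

(4u - 13)(5u - 12)(7u + 15)(u + 5)

By the rational root theorem, u = -15/7 is a root, so (7u + 15) is a factor; dividing leaves 20u³ - 13u² - 409u + 780.
Continuing, u = -5 is a root, so (u + 5) divides it; the quotient is 20u² - 113u + 156.
The remaining quadratic factors as (5u - 12)(4u - 13).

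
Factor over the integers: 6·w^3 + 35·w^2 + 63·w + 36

Trying the rational-root candidates, w = -3 is a root, giving the factor (w + 3) and quotient 6·w^2 + 17·w + 12.
The remaining quadratic factors as (3·w + 4)(2·w + 3).

(2·w + 3)·(3·w + 4)·(w + 3)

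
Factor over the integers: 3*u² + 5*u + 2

(3*u + 2)*(u + 1)

Need a pair with product 3·2 = 6 and sum 5: that's 2 and 3.
Split the middle term: 3*u² + 2*u + 3*u + 2 = u*(3*u + 2) + (3*u + 2).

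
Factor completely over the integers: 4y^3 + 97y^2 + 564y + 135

By the rational root theorem, y = -1/4 is a root, so (4y + 1) is a factor; dividing leaves y^2 + 24y + 135.
The remaining quadratic factors as (y + 15)(y + 9).

(4y + 1)(y + 15)(y + 9)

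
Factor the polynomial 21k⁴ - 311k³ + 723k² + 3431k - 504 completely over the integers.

Testing divisors of the constant over divisors of the leading coefficient, k = -7/3 is a root, so (3k + 7) divides it; the quotient is 7k³ - 120k² + 521k - 72.
Next, k = 8 is a root, so (k - 8) divides it; the quotient is 7k² - 64k + 9.
The remaining quadratic factors as (k - 9)(7k - 1).

(3k + 7)(7k - 1)(k - 8)(k - 9)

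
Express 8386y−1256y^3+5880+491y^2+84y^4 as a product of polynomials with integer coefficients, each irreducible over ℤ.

(2y−7)(6y+5)(7y+12)(y−14)

By the rational root theorem, y = 14 is a root, so (y−14) divides it; the quotient is 84y^3−80y^2−629y−420.
Then y = 7/2 is a root, so (2y−7) is a factor; dividing leaves 42y^2+107y+60.
The remaining quadratic factors as (7y+12)(6y+5).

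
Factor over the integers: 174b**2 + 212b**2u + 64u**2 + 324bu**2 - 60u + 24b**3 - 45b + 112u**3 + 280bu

Group: 3b(8b**2 + 60bu + 58b + 28u**2 + 16u - 15) + 4u(8b**2 + 60bu + 58b + 28u**2 + 16u - 15); both groups contain (8b**2 + 60bu + 58b + 28u**2 + 16u - 15), so (3b + 4u) is a factor with cofactor 8b**2 + 60bu + 58b + 28u**2 + 16u - 15.
The cofactor groups again: 8b**2 + 60bu + 58b + 28u**2 + 16u - 15 = 4b(2b + 14u + 15) + (2u - 1)(2b + 14u + 15); both groups contain (2b + 14u + 15), giving (4b + 2u - 1)(2b + 14u + 15).

(2b + 14u + 15)(3b + 4u)(4b + 2u - 1)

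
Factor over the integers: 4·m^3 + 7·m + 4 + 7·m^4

Group as (7·m^4 + 7·m) + (4·m^3 + 4) = 7·m·(m^3 + 1) + 4·(m^3 + 1).
Both groups share the factor (m^3 + 1).

(7·m + 4)·(m + 1)·(m^2 − m + 1)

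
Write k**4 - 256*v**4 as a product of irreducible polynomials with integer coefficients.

(k + 4*v)*(k - 4*v)*(k**2 + 16*v**2)

(k)⁴ − (4*v)⁴ = ((k)² − (4*v)²)((k)² + (4*v)²); the first factor splits again, the second (k**2 + 16*v**2) is irreducible.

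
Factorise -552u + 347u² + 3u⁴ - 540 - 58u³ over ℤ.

(3u + 2)(u - 5)(u - 6)(u - 9)

By the rational root theorem, u = 6 is a root, so (u - 6) divides it; the quotient is 3u³ - 40u² + 107u + 90.
Next, u = 9 is a root, giving the factor (u - 9) and quotient 3u² - 13u - 10.
The remaining quadratic factors as (3u + 2)(u - 5).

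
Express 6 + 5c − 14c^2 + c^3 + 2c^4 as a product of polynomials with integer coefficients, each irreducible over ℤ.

By the rational root theorem, c = 2 is a root, giving the factor (c − 2) and quotient 2c^3 + 5c^2 − 4c − 3.
Continuing, c = 1 is a root, so (c − 1) divides it; the quotient is 2c^2 + 7c + 3.
The remaining quadratic factors as (c + 3)(2c + 1).

(2c + 1)(c + 3)(c − 1)(c − 2)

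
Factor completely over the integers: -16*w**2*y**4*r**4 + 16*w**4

16*w**2*(w - y**2*r**2)*(w + y**2*r**2)

Factor out 16*w**2 first: what remains is w**2 - y**4*r**4.
Recognize a difference of squares with the parts w and y**2*r**2.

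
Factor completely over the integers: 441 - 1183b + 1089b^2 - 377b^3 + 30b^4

Testing divisors of the constant over divisors of the leading coefficient, b = 7/6 is a root, so (6b - 7) is a factor; dividing leaves 5b^3 - 57b^2 + 115b - 63.
Next, b = 7/5 is a root, giving the factor (5b - 7) and quotient b^2 - 10b + 9.
The remaining quadratic factors as (b - 9)(b - 1).

(5b - 7)(6b - 7)(b - 1)(b - 9)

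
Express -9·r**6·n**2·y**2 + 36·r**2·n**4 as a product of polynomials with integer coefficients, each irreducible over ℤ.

-9·n**2·r**2·(r**2·y - 2·n)·(r**2·y + 2·n)

Every term has a factor of 9·r**2·n**2; factoring it out leaves -r**4·y**2 + 4·n**2.
Recognize a difference of squares with the parts 2·n and r**2·y.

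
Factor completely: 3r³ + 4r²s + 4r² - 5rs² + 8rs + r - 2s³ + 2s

(3r + s + 1)(r + 2s)(r - s + 1)

Group: r(3r² + 7rs + r + 2s² + 2s) + (-s + 1)(3r² + 7rs + r + 2s² + 2s); both groups contain (3r² + 7rs + r + 2s² + 2s), so (r - s + 1) is a factor with cofactor 3r² + 7rs + r + 2s² + 2s.
The cofactor groups again: 3r² + 7rs + r + 2s² + 2s = 3r(r + 2s) + (s + 1)(r + 2s); both groups contain (r + 2s), giving (3r + s + 1)(r + 2s).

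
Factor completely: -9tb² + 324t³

9t(6t - b)(6t + b)

Pull out the common factor 9t; 36t² - b² is a difference of squares.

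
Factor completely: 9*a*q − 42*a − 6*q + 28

(3*a − 2)*(3*q − 14)

Group as (9*a*q − 42*a) + (−6*q + 28) = 3*a*(3*q − 14) − 2*(3*q − 14).
Both groups share the factor (3*q − 14).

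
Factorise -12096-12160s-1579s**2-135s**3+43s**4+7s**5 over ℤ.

Testing divisors of the constant over divisors of the leading coefficient, s = -8/7 is a root, so (7s+8) divides it; the quotient is s**4+5s**3-25s**2-197s-1512.
Then s = -8 is a root, so (s+8) is a factor; dividing leaves s**3-3s**2-s-189.
Continuing, s = 7 is a root, so (s-7) divides it; the quotient is s**2+4s+27.
The quadratic s**2+4s+27 has discriminant -92 < 0 and is irreducible over ℤ.

(7s+8)(s+8)(s-7)(s**2+4s+27)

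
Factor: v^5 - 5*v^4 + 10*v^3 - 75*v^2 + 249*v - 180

(v - 1)*(v - 3)*(v - 4)*(v^2 + 3*v + 15)

Among the possible rational roots, v = 3 is a root, giving the factor (v - 3) and quotient v^4 - 2*v^3 + 4*v^2 - 63*v + 60.
Next, v = 4 is a root, so (v - 4) is a factor; dividing leaves v^3 + 2*v^2 + 12*v - 15.
Continuing, v = 1 is a root, giving the factor (v - 1) and quotient v^2 + 3*v + 15.
The quadratic v^2 + 3*v + 15 has discriminant -51 < 0 and is irreducible over ℤ.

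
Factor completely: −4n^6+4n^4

Pull out the common factor 4n^4, leaving −n^2+1.
Recognize a difference of squares with the parts 1 and n.

−4n^4(n+1)(n−1)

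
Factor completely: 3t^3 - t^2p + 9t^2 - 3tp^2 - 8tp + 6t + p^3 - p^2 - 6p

Group: t(3t^2 + 2tp + 9t - p^2 + p + 6) - p(3t^2 + 2tp + 9t - p^2 + p + 6); both groups contain (3t^2 + 2tp + 9t - p^2 + p + 6), so (t - p) is a factor with cofactor 3t^2 + 2tp + 9t - p^2 + p + 6.
The cofactor groups again: 3t^2 + 2tp + 9t - p^2 + p + 6 = t(3t - p + 3) + (p + 2)(3t - p + 3); both groups contain (3t - p + 3), giving (t + p + 2)(3t - p + 3).

(3t - p + 3)(t - p)(t + p + 2)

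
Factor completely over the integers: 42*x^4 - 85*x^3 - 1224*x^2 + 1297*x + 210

(6*x - 7)*(7*x + 1)*(x + 5)*(x - 6)

Trying the rational-root candidates, x = -1/7 is a root, giving the factor (7*x + 1) and quotient 6*x^3 - 13*x^2 - 173*x + 210.
Continuing, x = 6 is a root, so (x - 6) is a factor; dividing leaves 6*x^2 + 23*x - 35.
The remaining quadratic factors as (6*x - 7)(x + 5).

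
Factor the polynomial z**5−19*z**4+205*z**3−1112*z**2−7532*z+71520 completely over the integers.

(z+6)*(z−10)*(z−8)*(z**2−7*z+149)

By the rational root theorem, z = −6 is a root, so (z+6) divides it; the quotient is z**4−25*z**3+355*z**2−3242*z+11920.
Next, z = 8 is a root, so (z−8) divides it; the quotient is z**3−17*z**2+219*z−1490.
Then z = 10 is a root, giving the factor (z−10) and quotient z**2−7*z+149.
The quadratic z**2−7*z+149 has discriminant −547 < 0 and is irreducible over ℤ.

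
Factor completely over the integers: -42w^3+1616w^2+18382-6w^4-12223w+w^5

Among the possible rational roots, w = 7 is a root, so (w-7) is a factor; dividing leaves w^4+w^3-35w^2+1371w-2626.
Then w = -13 is a root, so (w+13) is a factor; dividing leaves w^3-12w^2+121w-202.
Continuing, w = 2 is a root, so (w-2) divides it; the quotient is w^2-10w+101.
The quadratic w^2-10w+101 has discriminant -304 < 0 and is irreducible over ℤ.

(w+13)(w-2)(w-7)(w^2-10w+101)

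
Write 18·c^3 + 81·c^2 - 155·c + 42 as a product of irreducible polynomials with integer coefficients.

Trying the rational-root candidates, c = 1/3 is a root, so (3·c - 1) divides it; the quotient is 6·c^2 + 29·c - 42.
The remaining quadratic factors as (c + 6)(6·c - 7).

(3·c - 1)·(6·c - 7)·(c + 6)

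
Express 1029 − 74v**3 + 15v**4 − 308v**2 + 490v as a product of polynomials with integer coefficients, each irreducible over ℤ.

By the rational root theorem, v = −7/5 is a root, so (5v + 7) is a factor; dividing leaves 3v**3 − 19v**2 − 35v + 147.
Then v = 7/3 is a root, so (3v − 7) divides it; the quotient is v**2 − 4v − 21.
The remaining quadratic factors as (v − 7)(v + 3).

(3v − 7)(5v + 7)(v + 3)(v − 7)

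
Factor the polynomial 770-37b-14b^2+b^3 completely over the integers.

(b+7)(b-10)(b-11)

Testing divisors of the constant over divisors of the leading coefficient, b = 11 is a root, so (b-11) is a factor; dividing leaves b^2-3b-70.
The remaining quadratic factors as (b+7)(b-10).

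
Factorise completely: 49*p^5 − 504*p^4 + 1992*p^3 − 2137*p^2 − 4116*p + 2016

(7*p + 8)*(7*p − 3)*(p − 4)*(p^2 − 7*p + 21)

Testing divisors of the constant over divisors of the leading coefficient, p = −8/7 is a root, so (7*p + 8) is a factor; dividing leaves 7*p^4 − 80*p^3 + 376*p^2 − 735*p + 252.
Continuing, p = 4 is a root, so (p − 4) divides it; the quotient is 7*p^3 − 52*p^2 + 168*p − 63.
Then p = 3/7 is a root, so (7*p − 3) divides it; the quotient is p^2 − 7*p + 21.
The quadratic p^2 − 7*p + 21 has discriminant −35 < 0 and is irreducible over ℤ.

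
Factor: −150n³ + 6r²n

6n(r − 5n)(r + 5n)

Factor out 6n, leaving r² − 25n², which is a difference of two squares.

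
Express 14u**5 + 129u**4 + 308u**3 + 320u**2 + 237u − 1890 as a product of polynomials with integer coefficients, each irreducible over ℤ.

Testing divisors of the constant over divisors of the leading coefficient, u = −7/2 is a root, giving the factor (2u + 7) and quotient 7u**4 + 40u**3 + 14u**2 + 111u − 270.
Then u = 9/7 is a root, giving the factor (7u − 9) and quotient u**3 + 7u**2 + 11u + 30.
Then u = −6 is a root, giving the factor (u + 6) and quotient u**2 + u + 5.
The quadratic u**2 + u + 5 has discriminant −19 < 0 and is irreducible over ℤ.

(2u + 7)(7u − 9)(u + 6)(u**2 + u + 5)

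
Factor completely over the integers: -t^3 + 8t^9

Pull out the common factor t^3, leaving 8t^6 - 1.
Recognize a difference of cubes with the parts 2t^2 and 1.

t^3(2t^2 - 1)(4t^4 + 2t^2 + 1)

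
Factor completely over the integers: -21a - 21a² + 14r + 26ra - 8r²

Group: -4r(2r - 3a) + (7a + 7)(2r - 3a); both groups contain (2r - 3a).

-(2r - 3a)(4r - 7a - 7)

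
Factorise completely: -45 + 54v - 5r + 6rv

Group as (6rv - 5r) + (54v - 45) = r(6v - 5) + 9(6v - 5).
Both groups share the factor (6v - 5).

(6v - 5)(r + 9)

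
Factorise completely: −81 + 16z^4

(2z + 3)(2z − 3)(4z^2 + 9)

(2z)⁴ − (3)⁴ = ((2z)² − (3)²)((2z)² + (3)²); the first factor splits again, the second (4z^2 + 9) is irreducible.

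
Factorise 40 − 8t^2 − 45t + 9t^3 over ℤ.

(9t − 8)(t^2 − 5)

Group as (9t^3 − 45t) + (−8t^2 + 40) = 9t(t^2 − 5) − 8(t^2 − 5).
Both groups share the factor (t^2 − 5).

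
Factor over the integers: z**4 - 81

(z + 3)(z - 3)(z**2 + 9)

(z)⁴ − (3)⁴ = ((z)² − (3)²)((z)² + (3)²); the first factor splits again, the second (z**2 + 9) is irreducible.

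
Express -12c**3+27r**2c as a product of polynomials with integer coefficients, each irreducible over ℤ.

Pull out the common factor 3c; 9r**2-4c**2 is a difference of squares.

3c(3r-2c)(3r+2c)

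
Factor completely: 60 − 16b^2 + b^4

Substitute u = b^2 to get a quadratic in u, then factor.
b^2 − 6 is irreducible over ℤ (6 is not a perfect square).
b^2 − 10 is irreducible over ℤ (10 is not a perfect square).

(b^2 − 10)(b^2 − 6)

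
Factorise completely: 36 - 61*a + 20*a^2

Need a pair with product 20·36 = 720 and sum -61: that's -45 and -16.
Split the middle term: 20*a^2 - 45*a - 16*a + 36 = 5*a*(4*a - 9) - 4*(4*a - 9).

(4*a - 9)*(5*a - 4)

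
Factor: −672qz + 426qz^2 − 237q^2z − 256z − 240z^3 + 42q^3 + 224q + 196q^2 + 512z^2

(2q − 5z + 4)(3q − 6z + 8)(7q − 8z)

Group: 2q(21q^2 − 66qz + 56q + 48z^2 − 64z) + (−5z + 4)(21q^2 − 66qz + 56q + 48z^2 − 64z); both groups contain (21q^2 − 66qz + 56q + 48z^2 − 64z), so (2q − 5z + 4) is a factor with cofactor 21q^2 − 66qz + 56q + 48z^2 − 64z.
The cofactor groups again: 21q^2 − 66qz + 56q + 48z^2 − 64z = 3q(7q − 8z) + (−6z + 8)(7q − 8z); both groups contain (7q − 8z), giving (3q − 6z + 8)(7q − 8z).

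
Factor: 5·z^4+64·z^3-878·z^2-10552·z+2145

Among the possible rational roots, z = 13 is a root, so (z-13) is a factor; dividing leaves 5·z^3+129·z^2+799·z-165.
Next, z = -11 is a root, so (z+11) divides it; the quotient is 5·z^2+74·z-15.
The remaining quadratic factors as (5·z-1)(z+15).

(5·z-1)·(z+11)·(z+15)·(z-13)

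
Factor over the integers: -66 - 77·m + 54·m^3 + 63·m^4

(7·m + 6)·(9·m^3 - 11)

Group as (63·m^4 - 77·m) + (54·m^3 - 66) = 7·m·(9·m^3 - 11) + 6·(9·m^3 - 11).
Both groups share the factor (9·m^3 - 11).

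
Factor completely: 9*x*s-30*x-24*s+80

Group as (9*x*s-30*x) + (-24*s+80) = 3*x*(3*s-10) - 8*(3*s-10).
Both groups share the factor (3*s-10).

(3*s-10)*(3*x-8)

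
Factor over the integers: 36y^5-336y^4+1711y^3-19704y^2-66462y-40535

By the rational root theorem, y = -5/6 is a root, so (6y+5) divides it; the quotient is 6y^4-61y^3+336y^2-3564y-8107.
Continuing, y = 11 is a root, giving the factor (y-11) and quotient 6y^3+5y^2+391y+737.
Continuing, y = -11/6 is a root, so (6y+11) is a factor; dividing leaves y^2-y+67.
The quadratic y^2-y+67 has discriminant -267 < 0 and is irreducible over ℤ.

(6y+11)(6y+5)(y-11)(y^2-y+67)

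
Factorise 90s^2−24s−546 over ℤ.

Pull out the common factor 6, then factor the remaining trinomial.

6(3s+7)(5s−13)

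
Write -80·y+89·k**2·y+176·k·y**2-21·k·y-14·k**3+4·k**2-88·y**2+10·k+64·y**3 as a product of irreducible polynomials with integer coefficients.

-(2·k+y-2)·(7·k+8·y+5)·(k-8·y)

Group: 2·k·(-7·k**2+48·k·y-5·k+64·y**2+40·y) + (y-2)·(-7·k**2+48·k·y-5·k+64·y**2+40·y); both groups contain (-7·k**2+48·k·y-5·k+64·y**2+40·y), so (2·k+y-2) is a factor with cofactor -7·k**2+48·k·y-5·k+64·y**2+40·y.
The cofactor groups again: -7·k**2+48·k·y-5·k+64·y**2+40·y = -k·(7·k+8·y+5) + 8·y·(7·k+8·y+5); both groups contain (7·k+8·y+5), giving -(k-8·y)·(7·k+8·y+5).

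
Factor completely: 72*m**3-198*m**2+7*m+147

(3*m-7)*(4*m+3)*(6*m-7)

Testing divisors of the constant over divisors of the leading coefficient, m = 7/3 is a root, so (3*m-7) is a factor; dividing leaves 24*m**2-10*m-21.
The remaining quadratic factors as (6*m-7)(4*m+3).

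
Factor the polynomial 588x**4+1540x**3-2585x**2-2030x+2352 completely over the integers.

(2x+7)(6x-7)(7x+8)(7x-6)

Trying the rational-root candidates, x = 6/7 is a root, giving the factor (7x-6) and quotient 84x**3+292x**2-119x-392.
Next, x = -7/2 is a root, so (2x+7) is a factor; dividing leaves 42x**2-x-56.
The remaining quadratic factors as (6x-7)(7x+8).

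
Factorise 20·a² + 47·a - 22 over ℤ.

Need a pair with product 20·(-22) = -440 and sum 47: that's -8 and 55.
Split the middle term: 20·a² - 8·a + 55·a - 22 = 4·a·(5·a - 2) + 11·(5·a - 2).

(4·a + 11)·(5·a - 2)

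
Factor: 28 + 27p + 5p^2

(5p + 7)(p + 4)

Need a pair with product 5·28 = 140 and sum 27: that's 20 and 7.
Split the middle term: 5p^2 + 20p + 7p + 28 = 5p(p + 4) + 7(p + 4).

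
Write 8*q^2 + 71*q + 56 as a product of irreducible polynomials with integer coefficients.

Need a pair with product 8·56 = 448 and sum 71: that's 64 and 7.
Split the middle term: 8*q^2 + 64*q + 7*q + 56 = 8*q*(q + 8) + 7*(q + 8).

(8*q + 7)*(q + 8)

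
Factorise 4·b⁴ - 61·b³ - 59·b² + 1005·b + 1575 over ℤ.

(4·b + 7)·(b + 3)·(b - 15)·(b - 5)

Trying the rational-root candidates, b = 5 is a root, so (b - 5) is a factor; dividing leaves 4·b³ - 41·b² - 264·b - 315.
Next, b = 15 is a root, giving the factor (b - 15) and quotient 4·b² + 19·b + 21.
The remaining quadratic factors as (b + 3)(4·b + 7).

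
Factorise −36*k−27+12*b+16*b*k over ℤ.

(4*b−9)*(4*k+3)

Group as (16*b*k+12*b) + (−36*k−27) = 4*b*(4*k+3) − 9*(4*k+3).
Both groups share the factor (4*k+3).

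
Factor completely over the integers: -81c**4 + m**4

(m - 3c)(m + 3c)(m**2 + 9c**2)

Difference of squares twice: with A = m and B = 3c, A⁴ − B⁴ = (A² − B²)(A² + B²), and A² − B² factors again.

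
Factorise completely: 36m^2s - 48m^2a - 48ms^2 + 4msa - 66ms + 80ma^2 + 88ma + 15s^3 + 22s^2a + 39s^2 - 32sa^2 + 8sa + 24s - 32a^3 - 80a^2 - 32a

Group: 2m(18ms - 24ma - 15s^2 + 8sa - 24s + 16a^2 + 32a) + (-s - 2a - 1)(18ms - 24ma - 15s^2 + 8sa - 24s + 16a^2 + 32a); both groups contain (18ms - 24ma - 15s^2 + 8sa - 24s + 16a^2 + 32a), so (2m - s - 2a - 1) is a factor with cofactor 18ms - 24ma - 15s^2 + 8sa - 24s + 16a^2 + 32a.
The cofactor groups again: 18ms - 24ma - 15s^2 + 8sa - 24s + 16a^2 + 32a = 6m(3s - 4a) + (-5s - 4a - 8)(3s - 4a); both groups contain (3s - 4a), giving (6m - 5s - 4a - 8)(3s - 4a).

(2m - s - 2a - 1)(3s - 4a)(6m - 5s - 4a - 8)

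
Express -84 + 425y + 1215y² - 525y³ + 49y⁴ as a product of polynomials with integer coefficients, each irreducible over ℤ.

(7y + 3)(7y - 1)(y - 4)(y - 7)

Among the possible rational roots, y = 7 is a root, so (y - 7) divides it; the quotient is 49y³ - 182y² - 59y + 12.
Continuing, y = 4 is a root, so (y - 4) is a factor; dividing leaves 49y² + 14y - 3.
The remaining quadratic factors as (7y - 1)(7y + 3).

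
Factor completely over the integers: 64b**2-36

4(4b+3)(4b-3)

Factor out 4, leaving 16b**2-9, which is a difference of two squares.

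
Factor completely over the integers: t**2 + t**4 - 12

Substitute u = t**2 to get a quadratic in u, then factor.
t**2 - 3 is irreducible over ℤ (3 is not a perfect square).
t**2 + 4 is irreducible over ℤ (sum of squares).

(t**2 + 4)(t**2 - 3)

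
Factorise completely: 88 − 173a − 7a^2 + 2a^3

By the rational root theorem, a = −8 is a root, giving the factor (a + 8) and quotient 2a^2 − 23a + 11.
The remaining quadratic factors as (2a − 1)(a − 11).

(2a − 1)(a + 8)(a − 11)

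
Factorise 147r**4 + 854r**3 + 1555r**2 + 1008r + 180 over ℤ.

Testing divisors of the constant over divisors of the leading coefficient, r = −3 is a root, so (r + 3) divides it; the quotient is 147r**3 + 413r**2 + 316r + 60.
Next, r = −5/3 is a root, so (3r + 5) divides it; the quotient is 49r**2 + 56r + 12.
The remaining quadratic factors as (7r + 2)(7r + 6).

(3r + 5)(7r + 2)(7r + 6)(r + 3)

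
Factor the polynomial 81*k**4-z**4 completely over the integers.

(3*k)⁴ − (z)⁴ = ((3*k)² − (z)²)((3*k)² + (z)²); the first factor splits again, the second (9*k**2+z**2) is irreducible.

(3*k+z)*(3*k-z)*(9*k**2+z**2)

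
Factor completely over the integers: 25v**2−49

(5v+7)(5v−7)

Need a pair with product 25·(−49) = −1225 and sum 0: that's 35 and −35.
Split the middle term: 25v**2+35v − 35v−49 = 5v(5v+7) − 7(5v+7).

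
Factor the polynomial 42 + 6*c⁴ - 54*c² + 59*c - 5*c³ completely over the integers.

(2*c + 1)*(3*c - 7)*(c + 3)*(c - 2)

Testing divisors of the constant over divisors of the leading coefficient, c = 7/3 is a root, so (3*c - 7) divides it; the quotient is 2*c³ + 3*c² - 11*c - 6.
Then c = 2 is a root, so (c - 2) is a factor; dividing leaves 2*c² + 7*c + 3.
The remaining quadratic factors as (2*c + 1)(c + 3).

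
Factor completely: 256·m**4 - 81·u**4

(4·m)⁴ − (3·u)⁴ = ((4·m)² − (3·u)²)((4·m)² + (3·u)²); the first factor splits again, the second (16·m**2 + 9·u**2) is irreducible.

(4·m + 3·u)·(4·m - 3·u)·(16·m**2 + 9·u**2)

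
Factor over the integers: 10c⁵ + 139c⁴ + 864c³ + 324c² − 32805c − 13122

(2c − 9)(5c + 2)(c + 9)(c² + 9c + 81)

Among the possible rational roots, c = −2/5 is a root, so (5c + 2) is a factor; dividing leaves 2c⁴ + 27c³ + 162c² − 6561.
Next, c = −9 is a root, giving the factor (c + 9) and quotient 2c³ + 9c² + 81c − 729.
Then c = 9/2 is a root, so (2c − 9) divides it; the quotient is c² + 9c + 81.
The quadratic c² + 9c + 81 has discriminant −243 < 0 and is irreducible over ℤ.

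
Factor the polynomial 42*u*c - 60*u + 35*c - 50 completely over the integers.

Group as (42*u*c - 60*u) + (35*c - 50) = 6*u*(7*c - 10) + 5*(7*c - 10).
Both groups share the factor (7*c - 10).

(6*u + 5)*(7*c - 10)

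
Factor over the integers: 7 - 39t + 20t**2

(4t - 7)(5t - 1)

Need a pair with product 20·7 = 140 and sum -39: that's -4 and -35.
Split the middle term: 20t**2 - 4t - 35t + 7 = 4t(5t - 1) - 7(5t - 1).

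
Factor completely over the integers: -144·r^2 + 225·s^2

9·(5·s - 4·r)·(5·s + 4·r)

Factor out 9, leaving 25·s^2 - 16·r^2, which is a difference of two squares.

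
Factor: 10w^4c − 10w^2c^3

Every term has a factor of 10w^2c. Then w^2 − c^2 = (w)² − (c)².

10cw^2(w − c)(w + c)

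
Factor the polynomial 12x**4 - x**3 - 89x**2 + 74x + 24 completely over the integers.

(3x - 4)(4x + 1)(x + 3)(x - 2)

Trying the rational-root candidates, x = -1/4 is a root, so (4x + 1) divides it; the quotient is 3x**3 - x**2 - 22x + 24.
Next, x = -3 is a root, giving the factor (x + 3) and quotient 3x**2 - 10x + 8.
The remaining quadratic factors as (x - 2)(3x - 4).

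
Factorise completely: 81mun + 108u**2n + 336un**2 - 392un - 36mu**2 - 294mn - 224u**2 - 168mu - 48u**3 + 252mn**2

Group: 3u(-12mu - 21mn - 16u**2 - 28un) + (-12n + 14)(-12mu - 21mn - 16u**2 - 28un); both groups contain (-12mu - 21mn - 16u**2 - 28un), so (3u - 12n + 14) is a factor with cofactor -12mu - 21mn - 16u**2 - 28un.
The cofactor groups again: -12mu - 21mn - 16u**2 - 28un = -4u(3m + 4u) - 7n(3m + 4u); both groups contain (3m + 4u), giving -(4u + 7n)(3m + 4u).

-(3u - 12n + 14)(3m + 4u)(4u + 7n)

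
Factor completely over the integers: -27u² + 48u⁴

Every term has a factor of 3u². Then 16u² - 9 = (4u)² − (3)².

3u²(4u + 3)(4u - 3)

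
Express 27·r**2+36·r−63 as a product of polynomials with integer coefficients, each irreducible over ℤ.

Pull out the common factor 9, then factor the remaining trinomial.

9·(3·r+7)·(r−1)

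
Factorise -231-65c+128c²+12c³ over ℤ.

Testing divisors of the constant over divisors of the leading coefficient, c = -7/6 is a root, giving the factor (6c+7) and quotient 2c²+19c-33.
The remaining quadratic factors as (2c-3)(c+11).

(2c-3)(6c+7)(c+11)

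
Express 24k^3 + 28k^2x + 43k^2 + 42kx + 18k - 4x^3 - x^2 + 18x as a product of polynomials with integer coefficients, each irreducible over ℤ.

Group: 8k(3k^2 + 2kx + 2k - x^2 + 2x) + (4x + 9)(3k^2 + 2kx + 2k - x^2 + 2x); both groups contain (3k^2 + 2kx + 2k - x^2 + 2x), so (8k + 4x + 9) is a factor with cofactor 3k^2 + 2kx + 2k - x^2 + 2x.
The cofactor groups again: 3k^2 + 2kx + 2k - x^2 + 2x = 3k(k + x) + (-x + 2)(k + x); both groups contain (k + x), giving (3k - x + 2)(k + x).

(3k - x + 2)(8k + 4x + 9)(k + x)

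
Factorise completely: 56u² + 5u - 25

(7u + 5)(8u - 5)

Need a pair with product 56·(-25) = -1400 and sum 5: that's 40 and -35.
Split the middle term: 56u² + 40u - 35u - 25 = 8u(7u + 5) - 5(7u + 5).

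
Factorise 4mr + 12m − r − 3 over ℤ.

Group as (4mr + 12m) + (−r − 3) = 4m(r + 3) − (r + 3).
Both groups share the factor (r + 3).

(4m − 1)(r + 3)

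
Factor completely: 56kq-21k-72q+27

Group as (56kq-21k) + (-72q+27) = 7k(8q-3) - 9(8q-3).
Both groups share the factor (8q-3).

(7k-9)(8q-3)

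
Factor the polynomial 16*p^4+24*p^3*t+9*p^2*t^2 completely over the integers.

p^2*(4*p+3*t)^2

Every term has a factor of p^2; factoring it out leaves 16*p^2+24*p*t+9*t^2.
Recognize a perfect-square trinomial with the parts 3*t and 4*p.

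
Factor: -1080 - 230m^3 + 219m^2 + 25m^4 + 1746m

(5m + 12)(5m - 3)(m - 5)(m - 6)

Testing divisors of the constant over divisors of the leading coefficient, m = 3/5 is a root, giving the factor (5m - 3) and quotient 5m^3 - 43m^2 + 18m + 360.
Next, m = 6 is a root, so (m - 6) is a factor; dividing leaves 5m^2 - 13m - 60.
The remaining quadratic factors as (m - 5)(5m + 12).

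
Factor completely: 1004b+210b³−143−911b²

(5b−13)(6b−1)(7b−11)

Trying the rational-root candidates, b = 1/6 is a root, giving the factor (6b−1) and quotient 35b²−146b+143.
The remaining quadratic factors as (7b−11)(5b−13).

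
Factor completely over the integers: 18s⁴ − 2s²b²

2s²(3s − b)(3s + b)

Every term has a factor of 2s². Then 9s² − b² = (3s)² − (b)².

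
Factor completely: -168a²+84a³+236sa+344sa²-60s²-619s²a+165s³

(15s-14a)(s-3a)(11s+2a-4)

Group: 15s(11s²-31sa-4s-6a²+12a) - 14a(11s²-31sa-4s-6a²+12a); both groups contain (11s²-31sa-4s-6a²+12a), so (15s-14a) is a factor with cofactor 11s²-31sa-4s-6a²+12a.
The cofactor groups again: 11s²-31sa-4s-6a²+12a = s(11s+2a-4) - 3a(11s+2a-4); both groups contain (11s+2a-4), giving (s-3a)(11s+2a-4).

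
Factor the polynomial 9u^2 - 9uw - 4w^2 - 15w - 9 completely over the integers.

Group: 3u(3u - 4w - 3) + (w + 3)(3u - 4w - 3); both groups contain (3u - 4w - 3).

(3u + w + 3)(3u - 4w - 3)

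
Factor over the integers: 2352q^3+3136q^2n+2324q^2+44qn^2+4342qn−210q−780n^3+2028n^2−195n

Group: 14q(168q^2+68qn+166q−60n^2+156n−15) + 13n(168q^2+68qn+166q−60n^2+156n−15); both groups contain (168q^2+68qn+166q−60n^2+156n−15), so (14q+13n) is a factor with cofactor 168q^2+68qn+166q−60n^2+156n−15.
The cofactor groups again: 168q^2+68qn+166q−60n^2+156n−15 = 14q(12q+10n−1) + (−6n+15)(12q+10n−1); both groups contain (12q+10n−1), giving (14q−6n+15)(12q+10n−1).

(14q−6n+15)(12q+10n−1)(14q+13n)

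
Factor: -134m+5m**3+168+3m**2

(5m-7)(m+6)(m-4)

Trying the rational-root candidates, m = -6 is a root, so (m+6) is a factor; dividing leaves 5m**2-27m+28.
The remaining quadratic factors as (5m-7)(m-4).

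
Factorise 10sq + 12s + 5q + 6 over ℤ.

(2s + 1)(5q + 6)

Group as (10sq + 12s) + (5q + 6) = 2s(5q + 6) + (5q + 6).
Both groups share the factor (5q + 6).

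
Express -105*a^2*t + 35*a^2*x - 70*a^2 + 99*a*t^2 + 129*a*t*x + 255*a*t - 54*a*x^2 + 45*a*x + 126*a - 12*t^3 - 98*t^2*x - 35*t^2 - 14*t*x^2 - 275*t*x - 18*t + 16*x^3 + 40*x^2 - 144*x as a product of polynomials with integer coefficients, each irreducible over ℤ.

-(3*t - x + 2)*(5*a - 4*t - 2*x - 9)*(7*a - t - 8*x)

Group: 3*t*(-35*a^2 + 33*a*t + 54*a*x + 63*a - 4*t^2 - 34*t*x - 9*t - 16*x^2 - 72*x) + (-x + 2)*(-35*a^2 + 33*a*t + 54*a*x + 63*a - 4*t^2 - 34*t*x - 9*t - 16*x^2 - 72*x); both groups contain (-35*a^2 + 33*a*t + 54*a*x + 63*a - 4*t^2 - 34*t*x - 9*t - 16*x^2 - 72*x), so (3*t - x + 2) is a factor with cofactor -35*a^2 + 33*a*t + 54*a*x + 63*a - 4*t^2 - 34*t*x - 9*t - 16*x^2 - 72*x.
The cofactor groups again: -35*a^2 + 33*a*t + 54*a*x + 63*a - 4*t^2 - 34*t*x - 9*t - 16*x^2 - 72*x = -5*a*(7*a - t - 8*x) + (4*t + 2*x + 9)*(7*a - t - 8*x); both groups contain (7*a - t - 8*x), giving -(5*a - 4*t - 2*x - 9)*(7*a - t - 8*x).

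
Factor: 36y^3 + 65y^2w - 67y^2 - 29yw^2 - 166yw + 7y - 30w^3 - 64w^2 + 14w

Group: y(36y^2 - 7yw - 67y - 15w^2 - 32w + 7) + 2w(36y^2 - 7yw - 67y - 15w^2 - 32w + 7); both groups contain (36y^2 - 7yw - 67y - 15w^2 - 32w + 7), so (y + 2w) is a factor with cofactor 36y^2 - 7yw - 67y - 15w^2 - 32w + 7.
The cofactor groups again: 36y^2 - 7yw - 67y - 15w^2 - 32w + 7 = 9y(4y - 3w - 7) + (5w - 1)(4y - 3w - 7); both groups contain (4y - 3w - 7), giving (9y + 5w - 1)(4y - 3w - 7).

(4y - 3w - 7)(y + 2w)(9y + 5w - 1)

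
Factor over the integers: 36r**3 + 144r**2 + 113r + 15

Among the possible rational roots, r = -1/6 is a root, so (6r + 1) is a factor; dividing leaves 6r**2 + 23r + 15.
The remaining quadratic factors as (6r + 5)(r + 3).

(6r + 1)(6r + 5)(r + 3)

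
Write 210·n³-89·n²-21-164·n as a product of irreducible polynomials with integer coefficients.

(5·n+3)·(6·n-7)·(7·n+1)

By the rational root theorem, n = -3/5 is a root, so (5·n+3) divides it; the quotient is 42·n²-43·n-7.
The remaining quadratic factors as (7·n+1)(6·n-7).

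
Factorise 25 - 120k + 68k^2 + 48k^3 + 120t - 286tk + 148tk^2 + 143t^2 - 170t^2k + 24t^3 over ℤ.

(3t - 4k + 1)(t - 6k + 5)(8t + 2k + 5)

Group: 8t(3t^2 - 22tk + 16t + 24k^2 - 26k + 5) + (2k + 5)(3t^2 - 22tk + 16t + 24k^2 - 26k + 5); both groups contain (3t^2 - 22tk + 16t + 24k^2 - 26k + 5), so (8t + 2k + 5) is a factor with cofactor 3t^2 - 22tk + 16t + 24k^2 - 26k + 5.
The cofactor groups again: 3t^2 - 22tk + 16t + 24k^2 - 26k + 5 = t(3t - 4k + 1) + (-6k + 5)(3t - 4k + 1); both groups contain (3t - 4k + 1), giving (t - 6k + 5)(3t - 4k + 1).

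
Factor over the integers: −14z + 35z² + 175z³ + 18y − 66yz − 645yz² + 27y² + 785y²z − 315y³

Group: 7y(−45y² + 80yz − 9y − 35z² + 7z) + (−5z − 2)(−45y² + 80yz − 9y − 35z² + 7z); both groups contain (−45y² + 80yz − 9y − 35z² + 7z), so (7y − 5z − 2) is a factor with cofactor −45y² + 80yz − 9y − 35z² + 7z.
The cofactor groups again: −45y² + 80yz − 9y − 35z² + 7z = −9y(5y − 5z + 1) + 7z(5y − 5z + 1); both groups contain (5y − 5z + 1), giving −(9y − 7z)(5y − 5z + 1).

−(5y − 5z + 1)(7y − 5z − 2)(9y − 7z)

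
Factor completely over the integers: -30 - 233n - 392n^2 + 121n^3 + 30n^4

(2n - 5)(3n + 1)(5n + 1)(n + 6)

Testing divisors of the constant over divisors of the leading coefficient, n = -1/5 is a root, so (5n + 1) divides it; the quotient is 6n^3 + 23n^2 - 83n - 30.
Continuing, n = -1/3 is a root, so (3n + 1) divides it; the quotient is 2n^2 + 7n - 30.
The remaining quadratic factors as (n + 6)(2n - 5).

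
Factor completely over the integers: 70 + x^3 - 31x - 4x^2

By the rational root theorem, x = 2 is a root, so (x - 2) is a factor; dividing leaves x^2 - 2x - 35.
The remaining quadratic factors as (x + 5)(x - 7).

(x + 5)(x - 2)(x - 7)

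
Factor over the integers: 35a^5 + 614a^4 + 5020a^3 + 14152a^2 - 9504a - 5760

By the rational root theorem, a = 6/7 is a root, so (7a - 6) is a factor; dividing leaves 5a^4 + 92a^3 + 796a^2 + 2704a + 960.
Then a = -2/5 is a root, so (5a + 2) divides it; the quotient is a^3 + 18a^2 + 152a + 480.
Continuing, a = -6 is a root, so (a + 6) is a factor; dividing leaves a^2 + 12a + 80.
The quadratic a^2 + 12a + 80 has discriminant -176 < 0 and is irreducible over ℤ.

(5a + 2)(7a - 6)(a + 6)(a^2 + 12a + 80)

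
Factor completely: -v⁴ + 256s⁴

Difference of squares twice: with A = 4s and B = v, A⁴ − B⁴ = (A² − B²)(A² + B²), and A² − B² factors again.

(4s + v)(4s - v)(16s² + v²)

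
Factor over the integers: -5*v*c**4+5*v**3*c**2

Pull out the common factor 5*v*c**2; v**2-c**2 is a difference of squares.

5*c**2*v*(v-c)*(v+c)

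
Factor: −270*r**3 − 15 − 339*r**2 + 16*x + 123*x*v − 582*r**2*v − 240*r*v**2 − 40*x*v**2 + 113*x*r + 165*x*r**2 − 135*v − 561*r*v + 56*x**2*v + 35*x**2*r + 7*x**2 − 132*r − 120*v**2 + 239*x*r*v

(7*x − 9*r − 5*v − 5)*(5*r + 8*v + 1)*(x + 6*r + 3)

Group: x*(35*x*r + 56*x*v + 7*x − 45*r**2 − 97*r*v − 34*r − 40*v**2 − 45*v − 5) + (6*r + 3)*(35*x*r + 56*x*v + 7*x − 45*r**2 − 97*r*v − 34*r − 40*v**2 − 45*v − 5); both groups contain (35*x*r + 56*x*v + 7*x − 45*r**2 − 97*r*v − 34*r − 40*v**2 − 45*v − 5), so (x + 6*r + 3) is a factor with cofactor 35*x*r + 56*x*v + 7*x − 45*r**2 − 97*r*v − 34*r − 40*v**2 − 45*v − 5.
The cofactor groups again: 35*x*r + 56*x*v + 7*x − 45*r**2 − 97*r*v − 34*r − 40*v**2 − 45*v − 5 = 5*r*(7*x − 9*r − 5*v − 5) + (8*v + 1)*(7*x − 9*r − 5*v − 5); both groups contain (7*x − 9*r − 5*v − 5), giving (5*r + 8*v + 1)*(7*x − 9*r − 5*v − 5).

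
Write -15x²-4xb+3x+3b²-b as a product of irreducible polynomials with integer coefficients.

Group: -3x(5x+3b-1) + b(5x+3b-1); both groups contain (5x+3b-1).

-(3x-b)(5x+3b-1)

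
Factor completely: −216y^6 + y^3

Factor out y^3 first: what remains is −216y^3 + 1.
Recognize a difference of cubes with the parts 1 and 6y.

−y^3(6y − 1)(36y^2 + 6y + 1)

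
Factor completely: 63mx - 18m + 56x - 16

(7x - 2)(9m + 8)

Group as (63mx - 18m) + (56x - 16) = 9m(7x - 2) + 8(7x - 2).
Both groups share the factor (7x - 2).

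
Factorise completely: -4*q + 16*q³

Pull out the common factor 4*q; 4*q² - 1 is a difference of squares.

4*q*(2*q + 1)*(2*q - 1)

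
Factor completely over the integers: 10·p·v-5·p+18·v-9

(2·v-1)·(5·p+9)

Group as (10·p·v-5·p) + (18·v-9) = 5·p·(2·v-1) + 9·(2·v-1).
Both groups share the factor (2·v-1).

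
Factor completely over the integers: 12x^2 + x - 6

Need a pair with product 12·(-6) = -72 and sum 1: that's 9 and -8.
Split the middle term: 12x^2 + 9x - 8x - 6 = 3x(4x + 3) - 2(4x + 3).

(3x - 2)(4x + 3)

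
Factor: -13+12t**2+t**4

Substitute u = t**2 to get a quadratic in u, then factor.
t**2-1 is a difference of squares.
t**2+13 is irreducible over ℤ (always positive, so no real roots).

(t+1)(t-1)(t**2+13)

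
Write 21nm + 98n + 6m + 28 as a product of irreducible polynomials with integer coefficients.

Group as (21nm + 98n) + (6m + 28) = 7n(3m + 14) + 2(3m + 14).
Both groups share the factor (3m + 14).

(3m + 14)(7n + 2)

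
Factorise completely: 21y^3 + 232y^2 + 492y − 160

(3y + 10)(7y − 2)(y + 8)

Testing divisors of the constant over divisors of the leading coefficient, y = 2/7 is a root, giving the factor (7y − 2) and quotient 3y^2 + 34y + 80.
The remaining quadratic factors as (y + 8)(3y + 10).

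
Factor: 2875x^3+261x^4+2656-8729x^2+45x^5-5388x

(3x-1)(3x-8)(5x+4)(x^2+8x+83)

Trying the rational-root candidates, x = 8/3 is a root, so (3x-8) divides it; the quotient is 15x^4+127x^3+1297x^2+549x-332.
Continuing, x = 1/3 is a root, giving the factor (3x-1) and quotient 5x^3+44x^2+447x+332.
Next, x = -4/5 is a root, so (5x+4) is a factor; dividing leaves x^2+8x+83.
The quadratic x^2+8x+83 has discriminant -268 < 0 and is irreducible over ℤ.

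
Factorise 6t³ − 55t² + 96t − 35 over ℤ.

Testing divisors of the constant over divisors of the leading coefficient, t = 5/3 is a root, so (3t − 5) is a factor; dividing leaves 2t² − 15t + 7.
The remaining quadratic factors as (t − 7)(2t − 1).

(2t − 1)(3t − 5)(t − 7)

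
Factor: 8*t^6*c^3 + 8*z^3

8*(t^2*c + z)*(t^4*c^2 - t^2*z*c + z^2)

Factor out 8 first: what remains is t^6*c^3 + z^3.
Recognize a sum of cubes with the parts z and t^2*c.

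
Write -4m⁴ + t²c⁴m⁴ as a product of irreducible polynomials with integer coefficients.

m⁴(tc² + 2)(tc² - 2)

Pull out the common factor m⁴, leaving t²c⁴ - 4.
Recognize a difference of squares with the parts tc² and 2.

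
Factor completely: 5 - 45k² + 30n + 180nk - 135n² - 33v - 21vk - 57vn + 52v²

Group: 4v(13v + 15n - 15k - 5) + (-9n + 3k - 1)(13v + 15n - 15k - 5); both groups contain (13v + 15n - 15k - 5).

(13v + 15n - 15k - 5)(4v - 9n + 3k - 1)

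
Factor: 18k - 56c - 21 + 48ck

Group as (48ck - 56c) + (18k - 21) = 8c(6k - 7) + 3(6k - 7).
Both groups share the factor (6k - 7).

(6k - 7)(8c + 3)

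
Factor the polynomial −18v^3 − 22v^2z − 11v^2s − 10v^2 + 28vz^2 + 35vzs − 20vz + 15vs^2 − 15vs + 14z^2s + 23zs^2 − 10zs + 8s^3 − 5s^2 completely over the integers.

−(9v − 7z − 8s + 5)(2v + s)(v + 2z + s)

Group: 2v(−9v^2 − 11vz − vs − 5v + 14z^2 + 23zs − 10z + 8s^2 − 5s) + s(−9v^2 − 11vz − vs − 5v + 14z^2 + 23zs − 10z + 8s^2 − 5s); both groups contain (−9v^2 − 11vz − vs − 5v + 14z^2 + 23zs − 10z + 8s^2 − 5s), so (2v + s) is a factor with cofactor −9v^2 − 11vz − vs − 5v + 14z^2 + 23zs − 10z + 8s^2 − 5s.
The cofactor groups again: −9v^2 − 11vz − vs − 5v + 14z^2 + 23zs − 10z + 8s^2 − 5s = −9v(v + 2z + s) + (7z + 8s − 5)(v + 2z + s); both groups contain (v + 2z + s), giving −(9v − 7z − 8s + 5)(v + 2z + s).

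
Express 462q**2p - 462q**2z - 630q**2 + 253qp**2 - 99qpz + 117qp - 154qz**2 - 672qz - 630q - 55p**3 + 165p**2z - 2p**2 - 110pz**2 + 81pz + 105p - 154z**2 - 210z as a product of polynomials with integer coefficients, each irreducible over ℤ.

(6q - p + 2z)(11p - 11z - 15)(7q + 5p + 7)

Group: 11p(42q**2 + 23qp + 14qz + 42q - 5p**2 + 10pz - 7p + 14z) + (-11z - 15)(42q**2 + 23qp + 14qz + 42q - 5p**2 + 10pz - 7p + 14z); both groups contain (42q**2 + 23qp + 14qz + 42q - 5p**2 + 10pz - 7p + 14z), so (11p - 11z - 15) is a factor with cofactor 42q**2 + 23qp + 14qz + 42q - 5p**2 + 10pz - 7p + 14z.
The cofactor groups again: 42q**2 + 23qp + 14qz + 42q - 5p**2 + 10pz - 7p + 14z = 6q(7q + 5p + 7) + (-p + 2z)(7q + 5p + 7); both groups contain (7q + 5p + 7), giving (6q - p + 2z)(7q + 5p + 7).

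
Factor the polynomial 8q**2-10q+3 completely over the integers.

(2q-1)(4q-3)

Need a pair with product 8·3 = 24 and sum -10: that's -4 and -6.
Split the middle term: 8q**2-4q - 6q+3 = 4q(2q-1) - 3(2q-1).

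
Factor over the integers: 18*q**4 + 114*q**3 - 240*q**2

Pull out the common factor 6*q**2, then factor the remaining trinomial.

6*q**2*(3*q - 5)*(q + 8)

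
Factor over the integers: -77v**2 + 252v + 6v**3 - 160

Testing divisors of the constant over divisors of the leading coefficient, v = 8 is a root, so (v - 8) divides it; the quotient is 6v**2 - 29v + 20.
The remaining quadratic factors as (v - 4)(6v - 5).

(6v - 5)(v - 4)(v - 8)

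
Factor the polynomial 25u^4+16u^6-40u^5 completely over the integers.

Factor out u^4 first: what remains is 16u^2-40u+25.
Recognize a perfect-square trinomial with the parts 5 and 4u.

u^4(4u-5)^2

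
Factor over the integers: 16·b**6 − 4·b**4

Every term has a factor of 4·b**4; factoring it out leaves 4·b**2 − 1.
Recognize a difference of squares with the parts 2·b and 1.

4·b**4·(2·b + 1)·(2·b − 1)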